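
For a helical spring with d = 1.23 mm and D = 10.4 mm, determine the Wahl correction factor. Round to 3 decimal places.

1.173

C = D/d = 10.4/1.23 = 8.4553
K_W = (4C−1)/(4C−4) + 0.615/C = 32.821/29.821 + 0.0727 = 1.1733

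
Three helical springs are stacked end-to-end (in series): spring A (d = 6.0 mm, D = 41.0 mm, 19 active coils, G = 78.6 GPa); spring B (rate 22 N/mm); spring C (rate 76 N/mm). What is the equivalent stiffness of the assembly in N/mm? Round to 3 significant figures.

6.19 N/mm

k_A = Gd⁴/(8D³N_a) = (78.6×10³)(6.0⁴)/(8·41.0³·19) = 9.7237 N/mm
Series: 1/k_eq = 1/9.7237 + 1/22 + 1/76 = 0.16145; k_eq = 6.1937 N/mm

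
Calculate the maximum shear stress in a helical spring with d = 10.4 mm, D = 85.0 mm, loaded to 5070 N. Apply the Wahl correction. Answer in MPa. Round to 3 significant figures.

1150 MPa

Spring index C = D/d = 85.0/10.4 = 8.1731
K_W = (4C−1)/(4C−4) + 0.615/C = 31.692/28.692 + 0.0752 = 1.1798
τ₀ = 8FD/(πd³) = 8·5070·85.0/(π·10.4³) = 3.4476e+06/3533.9 = 975.59 MPa
τ_max = K·τ₀ = 1.1798 × 975.59 = 1151 MPa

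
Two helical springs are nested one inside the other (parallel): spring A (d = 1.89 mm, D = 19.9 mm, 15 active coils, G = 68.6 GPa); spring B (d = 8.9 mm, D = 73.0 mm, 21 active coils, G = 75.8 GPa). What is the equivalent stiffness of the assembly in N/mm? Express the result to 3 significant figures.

k_A = Gd⁴/(8D³N_a) = (68.6×10³)(1.89⁴)/(8·19.9³·15) = 0.92562 N/mm
k_B = Gd⁴/(8D³N_a) = (75.8×10³)(8.9⁴)/(8·73.0³·21) = 7.277 N/mm
Parallel: k_eq = 0.92562 + 7.277 = 8.2026 N/mm

8.20 N/mm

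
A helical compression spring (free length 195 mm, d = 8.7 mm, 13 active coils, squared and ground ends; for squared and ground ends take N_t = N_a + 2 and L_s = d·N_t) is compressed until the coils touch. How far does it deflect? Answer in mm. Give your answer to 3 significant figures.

64.5 mm

N_t = 15; L_s = 8.7·15 = 130.5 mm
δ_solid = L₀ − L_s = 195 − 130.5 = 64.5 mm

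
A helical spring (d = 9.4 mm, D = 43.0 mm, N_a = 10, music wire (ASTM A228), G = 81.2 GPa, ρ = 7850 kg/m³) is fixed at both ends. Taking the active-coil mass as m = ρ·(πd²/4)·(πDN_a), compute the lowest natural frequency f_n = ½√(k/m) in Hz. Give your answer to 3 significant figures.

184 Hz

k = Gd⁴/(8D³N_a) = (81.2×10³)(9.4⁴)/(8·43.0³·10) = 99.672 N/mm = 99672 N/m
Wire length L = πDN_a = π·43.0·10 = 1350.9 mm
m = ρ·(πd²/4)·L = 7850 × 69.398×10⁻⁶ m² × 1.3509 m = 0.73593 kg
f_n = ½√(k/m) = 0.5·√(99672/0.73593) = 0.5·√(1.3544e+05) = 184.01 Hz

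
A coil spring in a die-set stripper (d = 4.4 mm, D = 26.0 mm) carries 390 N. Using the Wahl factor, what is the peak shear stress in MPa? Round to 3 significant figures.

Spring index C = D/d = 26.0/4.4 = 5.9091
K_W = (4C−1)/(4C−4) + 0.615/C = 22.636/19.636 + 0.1041 = 1.2569
τ₀ = 8FD/(πd³) = 8·390·26.0/(π·4.4³) = 81120/267.61 = 303.12 MPa
τ_max = K·τ₀ = 1.2569 × 303.12 = 380.98 MPa

381 MPa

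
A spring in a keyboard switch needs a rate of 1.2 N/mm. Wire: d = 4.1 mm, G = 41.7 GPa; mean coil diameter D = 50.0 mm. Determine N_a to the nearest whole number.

N_a = Gd⁴/(8D³k) = (41.7×10³ × 4.1⁴)/(8 × 50.0³ × 1.2)
    = 1.17834e+07 / 1.2e+06 = 9.82 → 10 coils

10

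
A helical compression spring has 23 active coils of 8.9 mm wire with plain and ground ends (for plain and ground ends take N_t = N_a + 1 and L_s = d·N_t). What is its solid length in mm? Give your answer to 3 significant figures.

214 mm

plain and ground ends: N_t = N_a + 1 = 23 + 1 = 24
L_s = d·N_t = 8.9 × 24 = 213.6 mm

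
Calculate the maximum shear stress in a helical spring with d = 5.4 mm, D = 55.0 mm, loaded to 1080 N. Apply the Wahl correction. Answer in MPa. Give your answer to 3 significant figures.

Spring index C = D/d = 55.0/5.4 = 10.1852
K_W = (4C−1)/(4C−4) + 0.615/C = 39.741/36.741 + 0.0604 = 1.1420
τ₀ = 8FD/(πd³) = 8·1080·55.0/(π·5.4³) = 475200/494.69 = 960.61 MPa
τ_max = K·τ₀ = 1.1420 × 960.61 = 1097 MPa

1100 MPa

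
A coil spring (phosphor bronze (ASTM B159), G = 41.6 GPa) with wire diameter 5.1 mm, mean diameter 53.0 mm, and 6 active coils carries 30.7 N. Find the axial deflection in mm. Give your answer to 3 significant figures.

7.80 mm

k = Gd⁴/(8D³N_a) = (41.6×10³)(5.1⁴)/(8·53.0³·6) = 3.9383 N/mm
δ = F/k = 30.7 / 3.9383 = 7.7953 mm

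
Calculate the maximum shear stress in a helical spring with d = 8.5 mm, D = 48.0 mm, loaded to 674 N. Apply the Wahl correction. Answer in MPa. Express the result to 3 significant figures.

170 MPa

Spring index C = D/d = 48.0/8.5 = 5.6471
K_W = (4C−1)/(4C−4) + 0.615/C = 21.588/18.588 + 0.1089 = 1.2703
τ₀ = 8FD/(πd³) = 8·674·48.0/(π·8.5³) = 258816/1929.3 = 134.15 MPa
τ_max = K·τ₀ = 1.2703 × 134.15 = 170.41 MPa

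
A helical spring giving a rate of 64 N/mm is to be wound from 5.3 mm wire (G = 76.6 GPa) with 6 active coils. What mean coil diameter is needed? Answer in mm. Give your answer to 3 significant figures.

27.0 mm

D = (Gd⁴/(8N_a·k))^(1/3) = (76.6×10³·5.3⁴/(8·6·64))^(1/3)
  = (19674.8)^(1/3) = 26.9963 mm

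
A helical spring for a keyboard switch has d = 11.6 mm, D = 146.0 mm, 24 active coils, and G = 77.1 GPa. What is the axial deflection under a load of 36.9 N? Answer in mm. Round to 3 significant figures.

k = Gd⁴/(8D³N_a) = (77.1×10³)(11.6⁴)/(8·146.0³·24) = 2.3363 N/mm
δ = F/k = 36.9 / 2.3363 = 15.794 mm

15.8 mm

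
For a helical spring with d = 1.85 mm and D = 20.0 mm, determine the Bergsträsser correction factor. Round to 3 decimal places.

1.124

C = D/d = 20.0/1.85 = 10.8108
K_B = (4C+2)/(4C−3) = 45.243/40.243 = 1.1242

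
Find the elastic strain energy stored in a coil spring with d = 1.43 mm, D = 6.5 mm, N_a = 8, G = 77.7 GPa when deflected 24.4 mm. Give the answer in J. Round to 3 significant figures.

k = Gd⁴/(8D³N_a) = (77.7×10³)(1.43⁴)/(8·6.5³·8) = 18.486 N/mm
U = ½kδ² = 0.5 × 18.486 × 24.4² = 5502.9 N·mm = 5.5029 J

5.50 J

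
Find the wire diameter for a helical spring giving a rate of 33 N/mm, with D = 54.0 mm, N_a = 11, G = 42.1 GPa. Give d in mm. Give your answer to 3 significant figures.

d = (8D³N_a·k / G)^(1/4) = (8·54.0³·11·33 / (42.1×10³))^0.25
  = (10862)^0.25 = 10.2088 mm

10.2 mm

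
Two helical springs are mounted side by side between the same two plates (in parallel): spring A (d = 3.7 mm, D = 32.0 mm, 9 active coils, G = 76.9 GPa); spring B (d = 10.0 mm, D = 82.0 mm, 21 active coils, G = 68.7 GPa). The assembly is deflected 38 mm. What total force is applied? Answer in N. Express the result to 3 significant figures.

k_A = Gd⁴/(8D³N_a) = (76.9×10³)(3.7⁴)/(8·32.0³·9) = 6.1087 N/mm
k_B = Gd⁴/(8D³N_a) = (68.7×10³)(10.0⁴)/(8·82.0³·21) = 7.4166 N/mm
Parallel: k_eq = 6.1087 + 7.4166 = 13.525 N/mm
F = k_eq·δ = 13.525·38 = 513.96 N

514 N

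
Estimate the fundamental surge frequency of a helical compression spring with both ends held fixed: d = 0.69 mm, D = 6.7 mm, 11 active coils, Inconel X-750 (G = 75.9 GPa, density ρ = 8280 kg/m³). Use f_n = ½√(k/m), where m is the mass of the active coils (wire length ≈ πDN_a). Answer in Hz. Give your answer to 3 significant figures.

476 Hz

k = Gd⁴/(8D³N_a) = (75.9×10³)(0.69⁴)/(8·6.7³·11) = 0.65003 N/mm = 650.03 N/m
Wire length L = πDN_a = π·6.7·11 = 231.54 mm
m = ρ·(πd²/4)·L = 8280 × 0.37393×10⁻⁶ m² × 0.23154 m = 0.00071686 kg
f_n = ½√(k/m) = 0.5·√(650.03/0.00071686) = 0.5·√(9.0677e+05) = 476.12 Hz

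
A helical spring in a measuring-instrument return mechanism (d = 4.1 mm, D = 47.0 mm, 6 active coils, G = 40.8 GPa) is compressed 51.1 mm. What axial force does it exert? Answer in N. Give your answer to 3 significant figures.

k = Gd⁴/(8D³N_a) = (40.8×10³)(4.1⁴)/(8·47.0³·6) = 2.3135 N/mm
F = k·δ = 2.3135 × 51.1 = 118.22 N

118 N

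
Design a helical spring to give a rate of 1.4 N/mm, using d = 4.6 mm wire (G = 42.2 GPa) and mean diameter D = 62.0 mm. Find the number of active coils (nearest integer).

7

N_a = Gd⁴/(8D³k) = (42.2×10³ × 4.6⁴)/(8 × 62.0³ × 1.4)
    = 1.88949e+07 / 2.66927e+06 = 7.079 → 7 coils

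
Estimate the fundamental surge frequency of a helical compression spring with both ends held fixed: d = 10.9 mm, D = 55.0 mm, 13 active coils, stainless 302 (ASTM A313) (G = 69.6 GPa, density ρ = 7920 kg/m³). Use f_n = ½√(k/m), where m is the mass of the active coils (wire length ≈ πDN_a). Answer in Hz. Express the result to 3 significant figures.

92.5 Hz

k = Gd⁴/(8D³N_a) = (69.6×10³)(10.9⁴)/(8·55.0³·13) = 56.78 N/mm = 56780 N/m
Wire length L = πDN_a = π·55.0·13 = 2246.2 mm
m = ρ·(πd²/4)·L = 7920 × 93.313×10⁻⁶ m² × 2.2462 m = 1.6601 kg
f_n = ½√(k/m) = 0.5·√(56780/1.6601) = 0.5·√(34203) = 92.471 Hz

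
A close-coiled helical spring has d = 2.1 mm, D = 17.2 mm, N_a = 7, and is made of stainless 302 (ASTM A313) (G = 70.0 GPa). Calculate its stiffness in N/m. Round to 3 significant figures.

4780 N/m

k = Gd⁴/(8D³N_a) = (70.0×10³ × 2.1⁴) / (8 × 17.2³ × 7)
  = 1.36137e+06 / 284953 = 4.7775 N/mm = 4777.5 N/m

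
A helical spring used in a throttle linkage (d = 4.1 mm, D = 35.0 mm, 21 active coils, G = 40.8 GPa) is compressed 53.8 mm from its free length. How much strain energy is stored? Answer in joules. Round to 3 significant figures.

k = Gd⁴/(8D³N_a) = (40.8×10³)(4.1⁴)/(8·35.0³·21) = 1.6006 N/mm
U = ½kδ² = 0.5 × 1.6006 × 53.8² = 2316.4 N·mm = 2.3164 J

2.32 J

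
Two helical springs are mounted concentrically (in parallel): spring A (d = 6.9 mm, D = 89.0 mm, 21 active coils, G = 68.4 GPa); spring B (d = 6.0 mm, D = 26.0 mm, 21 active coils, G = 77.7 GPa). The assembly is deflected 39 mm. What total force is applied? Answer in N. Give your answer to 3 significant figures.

k_A = Gd⁴/(8D³N_a) = (68.4×10³)(6.9⁴)/(8·89.0³·21) = 1.3091 N/mm
k_B = Gd⁴/(8D³N_a) = (77.7×10³)(6.0⁴)/(8·26.0³·21) = 34.103 N/mm
Parallel: k_eq = 1.3091 + 34.103 = 35.412 N/mm
F = k_eq·δ = 35.412·39 = 1381.1 N

1380 N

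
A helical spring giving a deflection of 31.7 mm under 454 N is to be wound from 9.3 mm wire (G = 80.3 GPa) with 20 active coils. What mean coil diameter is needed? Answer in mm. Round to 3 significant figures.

64.0 mm

Required rate k = F/δ = 454/31.7 = 14.322 N/mm
D = (Gd⁴/(8N_a·k))^(1/3) = (80.3×10³·9.3⁴/(8·20·14.322))^(1/3)
  = (262138)^(1/3) = 63.9996 mm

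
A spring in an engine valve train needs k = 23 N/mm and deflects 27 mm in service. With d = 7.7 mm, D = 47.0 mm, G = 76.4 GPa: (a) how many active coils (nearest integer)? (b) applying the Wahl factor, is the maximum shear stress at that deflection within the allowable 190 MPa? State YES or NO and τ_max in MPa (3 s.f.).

(a) 14 coils; (b) NO, τ_max = 204 MPa

N_a = Gd⁴/(8D³k) = (76.4×10³)(7.7⁴)/(8·47.0³·23) = 14.06 → N_a = 14
Actual rate k = Gd⁴/(8D³·14) = 23.096 N/mm
Working load F = kδ = 23.096·27 = 623.6 N
C = 47.0/7.7 = 6.1039; K_W = (4C−1)/(4C−4)+0.615/C = 1.2477
τ_max = K_W·8FD/(πd³) = 1.2477·163.48 = 203.98 MPa
τ_max > 190 MPa → exceeds allowable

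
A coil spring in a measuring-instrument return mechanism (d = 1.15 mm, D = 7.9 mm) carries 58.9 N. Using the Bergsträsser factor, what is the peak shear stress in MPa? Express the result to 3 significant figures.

Spring index C = D/d = 7.9/1.15 = 6.8696
K_B = (4C+2)/(4C−3) = 29.478/24.478 = 1.2043
τ₀ = 8FD/(πd³) = 8·58.9·7.9/(π·1.15³) = 3722.48/4.778 = 779.09 MPa
τ_max = K·τ₀ = 1.2043 × 779.09 = 938.23 MPa

938 MPa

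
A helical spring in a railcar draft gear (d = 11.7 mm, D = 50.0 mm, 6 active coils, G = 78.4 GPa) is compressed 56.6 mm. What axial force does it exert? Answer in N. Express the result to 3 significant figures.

13900 N

k = Gd⁴/(8D³N_a) = (78.4×10³)(11.7⁴)/(8·50.0³·6) = 244.85 N/mm
F = k·δ = 244.85 × 56.6 = 13859 N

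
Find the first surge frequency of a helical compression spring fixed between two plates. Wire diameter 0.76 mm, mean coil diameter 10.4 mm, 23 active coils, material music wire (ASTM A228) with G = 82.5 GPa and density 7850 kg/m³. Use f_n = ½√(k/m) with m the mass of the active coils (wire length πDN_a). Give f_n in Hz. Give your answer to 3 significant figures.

k = Gd⁴/(8D³N_a) = (82.5×10³)(0.76⁴)/(8·10.4³·23) = 0.13298 N/mm = 132.98 N/m
Wire length L = πDN_a = π·10.4·23 = 751.47 mm
m = ρ·(πd²/4)·L = 7850 × 0.45365×10⁻⁶ m² × 0.75147 m = 0.0026761 kg
f_n = ½√(k/m) = 0.5·√(132.98/0.0026761) = 0.5·√(49693) = 111.46 Hz

111 Hz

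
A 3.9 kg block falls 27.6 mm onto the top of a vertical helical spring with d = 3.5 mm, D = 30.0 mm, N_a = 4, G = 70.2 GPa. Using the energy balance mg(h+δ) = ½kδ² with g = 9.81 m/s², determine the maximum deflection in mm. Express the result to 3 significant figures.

16.7 mm

k = Gd⁴/(8D³N_a) = (70.2×10³)(3.5⁴)/(8·30.0³·4) = 12.193 N/mm
W = mg = 3.9 × 9.81 = 38.259 N
½kδ² − Wδ − Wh = 0 → δ = (W + √(W² + 2kWh))/k
δ = (38.259 + √(1463.8 + 25749.5))/12.193 = (38.259 + 164.96)/12.193 = 16.668 mm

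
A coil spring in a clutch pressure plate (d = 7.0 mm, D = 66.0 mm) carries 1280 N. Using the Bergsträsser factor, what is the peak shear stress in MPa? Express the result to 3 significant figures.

718 MPa

Spring index C = D/d = 66.0/7.0 = 9.4286
K_B = (4C+2)/(4C−3) = 39.714/34.714 = 1.1440
τ₀ = 8FD/(πd³) = 8·1280·66.0/(π·7.0³) = 675840/1077.6 = 627.19 MPa
τ_max = K·τ₀ = 1.1440 × 627.19 = 717.53 MPa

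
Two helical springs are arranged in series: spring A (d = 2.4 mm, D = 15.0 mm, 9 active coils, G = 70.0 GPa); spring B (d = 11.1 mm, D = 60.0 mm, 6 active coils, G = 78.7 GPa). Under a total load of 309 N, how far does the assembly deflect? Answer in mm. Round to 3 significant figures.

35.0 mm

k_A = Gd⁴/(8D³N_a) = (70.0×10³)(2.4⁴)/(8·15.0³·9) = 9.5573 N/mm
k_B = Gd⁴/(8D³N_a) = (78.7×10³)(11.1⁴)/(8·60.0³·6) = 115.23 N/mm
Series: 1/k_eq = 1/9.5573 + 1/115.23 = 0.11331; k_eq = 8.8254 N/mm
δ = F/k_eq = 309/8.8254 = 35.013 mm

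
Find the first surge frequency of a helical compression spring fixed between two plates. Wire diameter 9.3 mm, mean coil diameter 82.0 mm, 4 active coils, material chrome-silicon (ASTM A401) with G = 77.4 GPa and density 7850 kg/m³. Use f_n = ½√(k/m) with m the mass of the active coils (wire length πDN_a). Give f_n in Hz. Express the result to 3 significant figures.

122 Hz

k = Gd⁴/(8D³N_a) = (77.4×10³)(9.3⁴)/(8·82.0³·4) = 32.816 N/mm = 32816 N/m
Wire length L = πDN_a = π·82.0·4 = 1030.4 mm
m = ρ·(πd²/4)·L = 7850 × 67.929×10⁻⁶ m² × 1.0304 m = 0.54948 kg
f_n = ½√(k/m) = 0.5·√(32816/0.54948) = 0.5·√(59722) = 122.19 Hz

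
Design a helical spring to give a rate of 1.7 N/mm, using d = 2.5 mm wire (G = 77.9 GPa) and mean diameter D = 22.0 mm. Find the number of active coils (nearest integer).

N_a = Gd⁴/(8D³k) = (77.9×10³ × 2.5⁴)/(8 × 22.0³ × 1.7)
    = 3.04297e+06 / 144813 = 21.01 → 21 coils

21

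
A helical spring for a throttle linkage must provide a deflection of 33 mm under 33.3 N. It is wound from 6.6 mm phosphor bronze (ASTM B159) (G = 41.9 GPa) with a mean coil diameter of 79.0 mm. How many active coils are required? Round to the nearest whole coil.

20

Required rate k = F/δ = 33.3/33 = 1.0091 N/mm
N_a = Gd⁴/(8D³k) = (41.9×10³ × 6.6⁴)/(8 × 79.0³ × 1.0091)
    = 7.95041e+07 / 3.98017e+06 = 19.98 → 20 coils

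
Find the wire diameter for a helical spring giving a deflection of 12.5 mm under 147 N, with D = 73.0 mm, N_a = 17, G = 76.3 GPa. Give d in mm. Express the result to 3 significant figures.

9.50 mm

Required rate k = F/δ = 147/12.5 = 11.76 N/mm
d = (8D³N_a·k / G)^(1/4) = (8·73.0³·17·11.76 / (76.3×10³))^0.25
  = (8154.4)^0.25 = 9.5027 mm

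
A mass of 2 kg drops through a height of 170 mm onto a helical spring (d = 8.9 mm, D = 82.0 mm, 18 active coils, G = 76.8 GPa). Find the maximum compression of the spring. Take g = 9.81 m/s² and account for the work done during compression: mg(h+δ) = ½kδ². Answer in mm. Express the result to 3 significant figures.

36.5 mm

k = Gd⁴/(8D³N_a) = (76.8×10³)(8.9⁴)/(8·82.0³·18) = 6.069 N/mm
W = mg = 2 × 9.81 = 19.62 N
½kδ² − Wδ − Wh = 0 → δ = (W + √(W² + 2kWh))/k
δ = (19.62 + √(384.94 + 40485.1))/6.069 = (19.62 + 202.16)/6.069 = 36.544 mm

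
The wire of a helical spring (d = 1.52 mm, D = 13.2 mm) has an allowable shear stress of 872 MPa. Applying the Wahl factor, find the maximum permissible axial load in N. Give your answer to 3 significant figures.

C = D/d = 13.2/1.52 = 8.6842
K_W = (4C−1)/(4C−4) + 0.615/C = 33.737/30.737 + 0.0708 = 1.1684
τ_max = K·8FD/(πd³) → F_max = τ_allow·πd³/(8DK)
F_max = 872·π·1.52³/(8·13.2·1.1684) = 9620.5/123.39 = 77.971 N

78.0 N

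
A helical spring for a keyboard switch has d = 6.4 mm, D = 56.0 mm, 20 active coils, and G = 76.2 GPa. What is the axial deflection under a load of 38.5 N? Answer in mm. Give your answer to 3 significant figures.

8.46 mm

k = Gd⁴/(8D³N_a) = (76.2×10³)(6.4⁴)/(8·56.0³·20) = 4.5498 N/mm
δ = F/k = 38.5 / 4.5498 = 8.4619 mm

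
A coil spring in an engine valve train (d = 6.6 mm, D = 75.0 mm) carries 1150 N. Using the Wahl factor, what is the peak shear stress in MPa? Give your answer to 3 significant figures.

861 MPa

Spring index C = D/d = 75.0/6.6 = 11.3636
K_W = (4C−1)/(4C−4) + 0.615/C = 44.455/41.455 + 0.0541 = 1.1265
τ₀ = 8FD/(πd³) = 8·1150·75.0/(π·6.6³) = 690000/903.2 = 763.95 MPa
τ_max = K·τ₀ = 1.1265 × 763.95 = 860.59 MPa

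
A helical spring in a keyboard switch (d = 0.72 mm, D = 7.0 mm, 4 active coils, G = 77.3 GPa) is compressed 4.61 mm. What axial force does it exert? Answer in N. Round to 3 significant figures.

8.73 N

k = Gd⁴/(8D³N_a) = (77.3×10³)(0.72⁴)/(8·7.0³·4) = 1.8926 N/mm
F = k·δ = 1.8926 × 4.61 = 8.725 N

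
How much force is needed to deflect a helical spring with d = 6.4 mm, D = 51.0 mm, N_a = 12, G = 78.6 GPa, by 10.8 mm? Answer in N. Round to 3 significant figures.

k = Gd⁴/(8D³N_a) = (78.6×10³)(6.4⁴)/(8·51.0³·12) = 10.355 N/mm
F = k·δ = 10.355 × 10.8 = 111.84 N

112 N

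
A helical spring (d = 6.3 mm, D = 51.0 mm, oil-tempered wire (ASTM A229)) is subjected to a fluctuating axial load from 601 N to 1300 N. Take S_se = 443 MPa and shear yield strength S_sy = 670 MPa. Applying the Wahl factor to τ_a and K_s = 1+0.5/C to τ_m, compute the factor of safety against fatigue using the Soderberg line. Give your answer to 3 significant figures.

C = D/d = 51.0/6.3 = 8.0952; K_W = (4C−1)/(4C−4)+0.615/C = 1.1817; K_s = 1+0.5/C = 1.0618
F_a = (F_max−F_min)/2 = 349.5 N; F_m = (F_max+F_min)/2 = 950.5 N
τ_a = K_W·8F_aD/(πd³) = 1.1817 × 181.52 = 214.5 MPa
τ_m = K_s·8F_mD/(πd³) = 1.0618 × 493.67 = 524.17 MPa
Soderberg: 1/n_f = τ_a/S_se + τ_m/S_sy = 214.5/443 + 524.17/670 = 0.48421 + 0.78234 = 1.2665
n_f = 1/1.2665 = 0.7896

0.790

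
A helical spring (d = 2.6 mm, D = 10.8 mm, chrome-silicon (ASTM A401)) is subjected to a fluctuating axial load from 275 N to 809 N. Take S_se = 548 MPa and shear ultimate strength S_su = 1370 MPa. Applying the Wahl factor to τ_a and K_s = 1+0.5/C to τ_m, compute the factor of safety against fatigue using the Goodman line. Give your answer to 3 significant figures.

0.571

C = D/d = 10.8/2.6 = 4.1538; K_W = (4C−1)/(4C−4)+0.615/C = 1.3859; K_s = 1+0.5/C = 1.1204
F_a = (F_max−F_min)/2 = 267 N; F_m = (F_max+F_min)/2 = 542 N
τ_a = K_W·8F_aD/(πd³) = 1.3859 × 417.79 = 578.99 MPa
τ_m = K_s·8F_mD/(πd³) = 1.1204 × 848.09 = 950.18 MPa
Goodman: 1/n_f = τ_a/S_se + τ_m/S_su = 578.99/548 + 950.18/1370 = 1.05656 + 0.69356 = 1.7501
n_f = 1/1.7501 = 0.5714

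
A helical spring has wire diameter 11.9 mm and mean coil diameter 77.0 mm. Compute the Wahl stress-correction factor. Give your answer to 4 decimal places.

1.2321

C = D/d = 77.0/11.9 = 6.4706
K_W = (4C−1)/(4C−4) + 0.615/C = 24.882/21.882 + 0.0950 = 1.2321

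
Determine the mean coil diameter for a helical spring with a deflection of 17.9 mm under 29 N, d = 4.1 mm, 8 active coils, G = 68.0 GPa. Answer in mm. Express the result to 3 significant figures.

Required rate k = F/δ = 29/17.9 = 1.6201 N/mm
D = (Gd⁴/(8N_a·k))^(1/3) = (68.0×10³·4.1⁴/(8·8·1.6201))^(1/3)
  = (185319)^(1/3) = 57.0129 mm

57.0 mm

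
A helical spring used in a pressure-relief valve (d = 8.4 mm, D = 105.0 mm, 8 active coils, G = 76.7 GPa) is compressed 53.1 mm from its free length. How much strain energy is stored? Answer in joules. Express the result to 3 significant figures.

7.27 J

k = Gd⁴/(8D³N_a) = (76.7×10³)(8.4⁴)/(8·105.0³·8) = 5.1542 N/mm
U = ½kδ² = 0.5 × 5.1542 × 53.1² = 7266.5 N·mm = 7.2665 J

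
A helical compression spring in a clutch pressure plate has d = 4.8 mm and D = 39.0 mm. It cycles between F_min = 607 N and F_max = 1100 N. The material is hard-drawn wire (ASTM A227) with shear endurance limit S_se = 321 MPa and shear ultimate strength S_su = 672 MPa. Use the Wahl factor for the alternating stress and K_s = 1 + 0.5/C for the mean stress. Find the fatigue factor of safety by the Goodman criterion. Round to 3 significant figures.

C = D/d = 39.0/4.8 = 8.1250; K_W = (4C−1)/(4C−4)+0.615/C = 1.1810; K_s = 1+0.5/C = 1.0615
F_a = (F_max−F_min)/2 = 246.5 N; F_m = (F_max+F_min)/2 = 853.5 N
τ_a = K_W·8F_aD/(πd³) = 1.1810 × 221.36 = 261.42 MPa
τ_m = K_s·8F_mD/(πd³) = 1.0615 × 766.45 = 813.62 MPa
Goodman: 1/n_f = τ_a/S_se + τ_m/S_su = 261.42/321 + 813.62/672 = 0.81438 + 1.21074 = 2.0251
n_f = 1/2.0251 = 0.4938

0.494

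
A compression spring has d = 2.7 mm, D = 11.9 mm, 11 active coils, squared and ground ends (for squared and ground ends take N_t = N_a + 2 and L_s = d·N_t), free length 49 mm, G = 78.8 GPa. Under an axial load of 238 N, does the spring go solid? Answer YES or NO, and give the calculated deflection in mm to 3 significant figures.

k = Gd⁴/(8D³N_a) = (78.8×10³)(2.7⁴)/(8·11.9³·11) = 28.24 N/mm
N_t = 13; L_s = 2.7·13 = 35.1 mm; δ_solid = L₀ − L_s = 49 − 35.1 = 13.9 mm
δ = F/k = 238/28.24 = 8.4279 mm
δ < δ_solid → spring does not go solid

NO, δ = 8.43 mm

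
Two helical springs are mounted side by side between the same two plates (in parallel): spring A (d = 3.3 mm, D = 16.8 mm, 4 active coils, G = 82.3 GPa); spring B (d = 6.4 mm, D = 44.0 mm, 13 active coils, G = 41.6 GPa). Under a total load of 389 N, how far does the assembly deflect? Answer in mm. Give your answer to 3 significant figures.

k_A = Gd⁴/(8D³N_a) = (82.3×10³)(3.3⁴)/(8·16.8³·4) = 64.325 N/mm
k_B = Gd⁴/(8D³N_a) = (41.6×10³)(6.4⁴)/(8·44.0³·13) = 7.8781 N/mm
Parallel: k_eq = 64.325 + 7.8781 = 72.203 N/mm
δ = F/k_eq = 389/72.203 = 5.3876 mm

5.39 mm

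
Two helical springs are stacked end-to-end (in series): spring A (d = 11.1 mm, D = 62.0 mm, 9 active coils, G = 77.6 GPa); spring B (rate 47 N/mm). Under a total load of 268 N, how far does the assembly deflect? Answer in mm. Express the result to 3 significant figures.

9.61 mm

k_A = Gd⁴/(8D³N_a) = (77.6×10³)(11.1⁴)/(8·62.0³·9) = 68.651 N/mm
Series: 1/k_eq = 1/68.651 + 1/47 = 0.035843; k_eq = 27.899 N/mm
δ = F/k_eq = 268/27.899 = 9.6059 mm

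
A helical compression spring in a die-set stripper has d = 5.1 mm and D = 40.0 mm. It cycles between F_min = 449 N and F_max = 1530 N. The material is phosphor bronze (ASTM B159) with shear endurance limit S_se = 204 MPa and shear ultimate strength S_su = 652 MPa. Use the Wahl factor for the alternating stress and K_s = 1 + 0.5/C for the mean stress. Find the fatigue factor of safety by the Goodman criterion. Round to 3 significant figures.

0.273

C = D/d = 40.0/5.1 = 7.8431; K_W = (4C−1)/(4C−4)+0.615/C = 1.1880; K_s = 1+0.5/C = 1.0637
F_a = (F_max−F_min)/2 = 540.5 N; F_m = (F_max+F_min)/2 = 989.5 N
τ_a = K_W·8F_aD/(πd³) = 1.1880 × 415.04 = 493.07 MPa
τ_m = K_s·8F_mD/(πd³) = 1.0637 × 759.81 = 808.25 MPa
Goodman: 1/n_f = τ_a/S_se + τ_m/S_su = 493.07/204 + 808.25/652 = 2.41699 + 1.23965 = 3.6566
n_f = 1/3.6566 = 0.2735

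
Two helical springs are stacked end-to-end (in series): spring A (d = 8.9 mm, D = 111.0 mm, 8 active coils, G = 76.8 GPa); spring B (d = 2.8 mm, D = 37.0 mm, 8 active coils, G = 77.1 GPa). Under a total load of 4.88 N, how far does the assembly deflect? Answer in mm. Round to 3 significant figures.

k_A = Gd⁴/(8D³N_a) = (76.8×10³)(8.9⁴)/(8·111.0³·8) = 5.5052 N/mm
k_B = Gd⁴/(8D³N_a) = (77.1×10³)(2.8⁴)/(8·37.0³·8) = 1.4618 N/mm
Series: 1/k_eq = 1/5.5052 + 1/1.4618 = 0.86571; k_eq = 1.1551 N/mm
δ = F/k_eq = 4.88/1.1551 = 4.2247 mm

4.22 mm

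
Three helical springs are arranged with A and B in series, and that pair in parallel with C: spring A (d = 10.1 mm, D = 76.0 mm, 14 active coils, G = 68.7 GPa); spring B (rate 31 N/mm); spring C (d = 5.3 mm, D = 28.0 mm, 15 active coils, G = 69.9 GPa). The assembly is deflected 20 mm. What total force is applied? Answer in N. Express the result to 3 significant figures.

k_A = Gd⁴/(8D³N_a) = (68.7×10³)(10.1⁴)/(8·76.0³·14) = 14.541 N/mm
k_C = Gd⁴/(8D³N_a) = (69.9×10³)(5.3⁴)/(8·28.0³·15) = 20.938 N/mm
Springs A,B series: k_AB = 1/(1/14.541+1/31) = 9.898 N/mm; parallel with C: k_eq = 9.898+20.938 = 30.835 N/mm
F = k_eq·δ = 30.835·20 = 616.71 N

617 N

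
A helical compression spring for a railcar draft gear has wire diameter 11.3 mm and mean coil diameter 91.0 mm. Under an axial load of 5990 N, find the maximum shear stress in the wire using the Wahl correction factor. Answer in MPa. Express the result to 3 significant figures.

1140 MPa

Spring index C = D/d = 91.0/11.3 = 8.0531
K_W = (4C−1)/(4C−4) + 0.615/C = 31.212/28.212 + 0.0764 = 1.1827
τ₀ = 8FD/(πd³) = 8·5990·91.0/(π·11.3³) = 4.36072e+06/4533 = 962 MPa
τ_max = K·τ₀ = 1.1827 × 962 = 1137.8 MPa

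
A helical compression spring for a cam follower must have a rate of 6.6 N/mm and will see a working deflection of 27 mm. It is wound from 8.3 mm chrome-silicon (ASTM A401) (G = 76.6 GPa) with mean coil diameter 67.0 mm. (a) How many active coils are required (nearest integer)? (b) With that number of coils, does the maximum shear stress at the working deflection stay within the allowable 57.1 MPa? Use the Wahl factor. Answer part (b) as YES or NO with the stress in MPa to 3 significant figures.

N_a = Gd⁴/(8D³k) = (76.6×10³)(8.3⁴)/(8·67.0³·6.6) = 22.89 → N_a = 23
Actual rate k = Gd⁴/(8D³·23) = 6.569 N/mm
Working load F = kδ = 6.569·27 = 177.36 N
C = 67.0/8.3 = 8.0723; K_W = (4C−1)/(4C−4)+0.615/C = 1.1822
τ_max = K_W·8FD/(πd³) = 1.1822·52.923 = 62.567 MPa
τ_max > 57.1 MPa → exceeds allowable

(a) 23 coils; (b) NO, τ_max = 62.6 MPa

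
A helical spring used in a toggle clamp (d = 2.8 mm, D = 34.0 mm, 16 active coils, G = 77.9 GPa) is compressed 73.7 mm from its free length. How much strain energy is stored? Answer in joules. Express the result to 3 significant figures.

k = Gd⁴/(8D³N_a) = (77.9×10³)(2.8⁴)/(8·34.0³·16) = 0.95175 N/mm
U = ½kδ² = 0.5 × 0.95175 × 73.7² = 2584.8 N·mm = 2.5848 J

2.58 J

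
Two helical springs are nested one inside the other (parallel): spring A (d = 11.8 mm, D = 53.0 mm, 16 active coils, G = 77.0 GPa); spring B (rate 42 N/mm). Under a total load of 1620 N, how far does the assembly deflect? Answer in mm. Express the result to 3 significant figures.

k_A = Gd⁴/(8D³N_a) = (77.0×10³)(11.8⁴)/(8·53.0³·16) = 78.34 N/mm
Parallel: k_eq = 78.34 + 42 = 120.34 N/mm
δ = F/k_eq = 1620/120.34 = 13.462 mm

13.5 mm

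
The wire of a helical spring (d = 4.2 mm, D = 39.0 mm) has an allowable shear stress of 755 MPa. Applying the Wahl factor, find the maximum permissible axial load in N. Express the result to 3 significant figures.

C = D/d = 39.0/4.2 = 9.2857
K_W = (4C−1)/(4C−4) + 0.615/C = 36.143/33.143 + 0.0662 = 1.1567
τ_max = K·8FD/(πd³) → F_max = τ_allow·πd³/(8DK)
F_max = 755·π·4.2³/(8·39.0·1.1567) = 1.7573e+05/360.91 = 486.91 N

487 N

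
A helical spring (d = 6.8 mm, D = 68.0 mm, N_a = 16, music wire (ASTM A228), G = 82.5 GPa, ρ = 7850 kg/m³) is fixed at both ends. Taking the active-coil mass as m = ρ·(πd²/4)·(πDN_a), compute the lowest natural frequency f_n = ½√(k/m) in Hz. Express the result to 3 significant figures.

k = Gd⁴/(8D³N_a) = (82.5×10³)(6.8⁴)/(8·68.0³·16) = 4.3828 N/mm = 4382.8 N/m
Wire length L = πDN_a = π·68.0·16 = 3418.1 mm
m = ρ·(πd²/4)·L = 7850 × 36.317×10⁻⁶ m² × 3.4181 m = 0.97444 kg
f_n = ½√(k/m) = 0.5·√(4382.8/0.97444) = 0.5·√(4497.8) = 33.533 Hz

33.5 Hz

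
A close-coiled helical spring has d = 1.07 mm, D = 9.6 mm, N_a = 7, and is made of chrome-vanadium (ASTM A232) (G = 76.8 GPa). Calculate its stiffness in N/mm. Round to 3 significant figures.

2.03 N/mm

k = Gd⁴/(8D³N_a) = (76.8×10³ × 1.07⁴) / (8 × 9.6³ × 7)
  = 100669 / 49545.2 = 2.0319 N/mm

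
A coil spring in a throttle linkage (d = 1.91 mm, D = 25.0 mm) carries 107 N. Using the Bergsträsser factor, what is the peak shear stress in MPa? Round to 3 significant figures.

Spring index C = D/d = 25.0/1.91 = 13.0890
K_B = (4C+2)/(4C−3) = 54.356/49.356 = 1.1013
τ₀ = 8FD/(πd³) = 8·107·25.0/(π·1.91³) = 21400/21.89 = 977.61 MPa
τ_max = K·τ₀ = 1.1013 × 977.61 = 1076.6 MPa

1080 MPa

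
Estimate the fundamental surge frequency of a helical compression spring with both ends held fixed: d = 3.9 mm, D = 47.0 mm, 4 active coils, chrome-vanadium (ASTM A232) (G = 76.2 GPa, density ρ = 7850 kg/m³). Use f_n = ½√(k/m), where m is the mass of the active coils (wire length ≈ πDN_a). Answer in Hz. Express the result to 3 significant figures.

155 Hz

k = Gd⁴/(8D³N_a) = (76.2×10³)(3.9⁴)/(8·47.0³·4) = 5.306 N/mm = 5306 N/m
Wire length L = πDN_a = π·47.0·4 = 590.62 mm
m = ρ·(πd²/4)·L = 7850 × 11.946×10⁻⁶ m² × 0.59062 m = 0.055386 kg
f_n = ½√(k/m) = 0.5·√(5306/0.055386) = 0.5·√(95802) = 154.76 Hz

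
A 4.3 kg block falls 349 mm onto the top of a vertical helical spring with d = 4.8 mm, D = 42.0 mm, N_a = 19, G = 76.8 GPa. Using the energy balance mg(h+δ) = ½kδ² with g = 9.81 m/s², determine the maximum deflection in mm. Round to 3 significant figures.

103 mm

k = Gd⁴/(8D³N_a) = (76.8×10³)(4.8⁴)/(8·42.0³·19) = 3.6202 N/mm
W = mg = 4.3 × 9.81 = 42.183 N
½kδ² − Wδ − Wh = 0 → δ = (W + √(W² + 2kWh))/k
δ = (42.183 + √(1779.4 + 106593))/3.6202 = (42.183 + 329.2)/3.6202 = 102.59 mm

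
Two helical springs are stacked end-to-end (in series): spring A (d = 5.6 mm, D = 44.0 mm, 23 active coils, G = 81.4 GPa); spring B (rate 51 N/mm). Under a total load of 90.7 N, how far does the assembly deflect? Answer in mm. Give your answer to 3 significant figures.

k_A = Gd⁴/(8D³N_a) = (81.4×10³)(5.6⁴)/(8·44.0³·23) = 5.1074 N/mm
Series: 1/k_eq = 1/5.1074 + 1/51 = 0.2154; k_eq = 4.6425 N/mm
δ = F/k_eq = 90.7/4.6425 = 19.537 mm

19.5 mm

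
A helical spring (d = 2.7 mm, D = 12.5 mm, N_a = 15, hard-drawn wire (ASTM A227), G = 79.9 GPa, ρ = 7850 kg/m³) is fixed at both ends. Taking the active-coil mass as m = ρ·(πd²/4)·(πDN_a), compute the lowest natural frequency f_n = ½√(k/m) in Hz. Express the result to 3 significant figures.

414 Hz

k = Gd⁴/(8D³N_a) = (79.9×10³)(2.7⁴)/(8·12.5³·15) = 18.117 N/mm = 18117 N/m
Wire length L = πDN_a = π·12.5·15 = 589.05 mm
m = ρ·(πd²/4)·L = 7850 × 5.7256×10⁻⁶ m² × 0.58905 m = 0.026475 kg
f_n = ½√(k/m) = 0.5·√(18117/0.026475) = 0.5·√(6.8431e+05) = 413.61 Hz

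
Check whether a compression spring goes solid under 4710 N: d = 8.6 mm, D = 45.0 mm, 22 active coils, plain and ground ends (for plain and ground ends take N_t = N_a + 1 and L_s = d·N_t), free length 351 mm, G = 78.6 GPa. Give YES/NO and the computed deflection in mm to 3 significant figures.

k = Gd⁴/(8D³N_a) = (78.6×10³)(8.6⁴)/(8·45.0³·22) = 26.808 N/mm
N_t = 23; L_s = 8.6·23 = 197.8 mm; δ_solid = L₀ − L_s = 351 − 197.8 = 153.2 mm
δ = F/k = 4710/26.808 = 175.69 mm
δ ≥ δ_solid → spring goes solid

YES, δ = 176 mm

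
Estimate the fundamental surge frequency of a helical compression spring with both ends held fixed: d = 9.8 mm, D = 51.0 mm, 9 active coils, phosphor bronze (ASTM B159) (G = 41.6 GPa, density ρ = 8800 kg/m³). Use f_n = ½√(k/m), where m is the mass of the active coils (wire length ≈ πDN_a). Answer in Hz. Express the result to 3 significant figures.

k = Gd⁴/(8D³N_a) = (41.6×10³)(9.8⁴)/(8·51.0³·9) = 40.175 N/mm = 40175 N/m
Wire length L = πDN_a = π·51.0·9 = 1442 mm
m = ρ·(πd²/4)·L = 8800 × 75.43×10⁻⁶ m² × 1.442 m = 0.95717 kg
f_n = ½√(k/m) = 0.5·√(40175/0.95717) = 0.5·√(41973) = 102.44 Hz

102 Hz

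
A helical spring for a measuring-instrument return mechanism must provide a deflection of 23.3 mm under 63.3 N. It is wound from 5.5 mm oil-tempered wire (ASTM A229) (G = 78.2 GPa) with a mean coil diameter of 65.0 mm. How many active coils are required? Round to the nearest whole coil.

12

Required rate k = F/δ = 63.3/23.3 = 2.7167 N/mm
N_a = Gd⁴/(8D³k) = (78.2×10³ × 5.5⁴)/(8 × 65.0³ × 2.7167)
    = 7.15579e+07 / 5.96867e+06 = 11.99 → 12 coils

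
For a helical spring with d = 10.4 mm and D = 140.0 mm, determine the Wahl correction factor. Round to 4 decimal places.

C = D/d = 140.0/10.4 = 13.4615
K_W = (4C−1)/(4C−4) + 0.615/C = 52.846/49.846 + 0.0457 = 1.1059

1.1059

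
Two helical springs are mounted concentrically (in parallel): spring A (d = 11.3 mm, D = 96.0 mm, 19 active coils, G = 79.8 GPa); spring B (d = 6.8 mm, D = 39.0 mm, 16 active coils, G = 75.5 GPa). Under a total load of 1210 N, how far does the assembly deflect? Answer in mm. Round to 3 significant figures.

39.1 mm

k_A = Gd⁴/(8D³N_a) = (79.8×10³)(11.3⁴)/(8·96.0³·19) = 9.6752 N/mm
k_B = Gd⁴/(8D³N_a) = (75.5×10³)(6.8⁴)/(8·39.0³·16) = 21.261 N/mm
Parallel: k_eq = 9.6752 + 21.261 = 30.936 N/mm
δ = F/k_eq = 1210/30.936 = 39.113 mm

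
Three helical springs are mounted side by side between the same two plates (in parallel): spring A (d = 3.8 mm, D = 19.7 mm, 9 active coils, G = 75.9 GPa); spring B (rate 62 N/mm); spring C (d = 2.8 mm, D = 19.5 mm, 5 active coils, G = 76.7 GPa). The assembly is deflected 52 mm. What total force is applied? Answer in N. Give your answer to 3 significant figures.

5550 N

k_A = Gd⁴/(8D³N_a) = (75.9×10³)(3.8⁴)/(8·19.7³·9) = 28.75 N/mm
k_C = Gd⁴/(8D³N_a) = (76.7×10³)(2.8⁴)/(8·19.5³·5) = 15.895 N/mm
Parallel: k_eq = 28.75 + 62 + 15.895 = 106.65 N/mm
F = k_eq·δ = 106.65·52 = 5545.6 N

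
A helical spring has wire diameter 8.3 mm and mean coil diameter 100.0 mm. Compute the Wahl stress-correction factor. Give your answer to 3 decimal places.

1.119

C = D/d = 100.0/8.3 = 12.0482
K_W = (4C−1)/(4C−4) + 0.615/C = 47.193/44.193 + 0.0510 = 1.1189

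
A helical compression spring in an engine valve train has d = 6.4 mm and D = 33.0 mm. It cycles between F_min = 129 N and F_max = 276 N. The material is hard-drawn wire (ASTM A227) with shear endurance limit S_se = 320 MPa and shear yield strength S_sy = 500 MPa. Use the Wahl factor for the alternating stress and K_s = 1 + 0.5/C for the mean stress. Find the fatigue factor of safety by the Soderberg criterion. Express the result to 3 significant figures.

C = D/d = 33.0/6.4 = 5.1562; K_W = (4C−1)/(4C−4)+0.615/C = 1.2997; K_s = 1+0.5/C = 1.0970
F_a = (F_max−F_min)/2 = 73.5 N; F_m = (F_max+F_min)/2 = 202.5 N
τ_a = K_W·8F_aD/(πd³) = 1.2997 × 23.561 = 30.623 MPa
τ_m = K_s·8F_mD/(πd³) = 1.0970 × 64.914 = 71.209 MPa
Soderberg: 1/n_f = τ_a/S_se + τ_m/S_sy = 30.623/320 + 71.209/500 = 0.09570 + 0.14242 = 0.23812
n_f = 1/0.23812 = 4.2

4.20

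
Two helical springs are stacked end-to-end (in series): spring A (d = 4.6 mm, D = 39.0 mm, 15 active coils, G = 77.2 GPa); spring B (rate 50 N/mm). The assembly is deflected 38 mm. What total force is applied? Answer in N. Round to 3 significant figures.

k_A = Gd⁴/(8D³N_a) = (77.2×10³)(4.6⁴)/(8·39.0³·15) = 4.8559 N/mm
Series: 1/k_eq = 1/4.8559 + 1/50 = 0.22593; k_eq = 4.4261 N/mm
F = k_eq·δ = 4.4261·38 = 168.19 N

168 N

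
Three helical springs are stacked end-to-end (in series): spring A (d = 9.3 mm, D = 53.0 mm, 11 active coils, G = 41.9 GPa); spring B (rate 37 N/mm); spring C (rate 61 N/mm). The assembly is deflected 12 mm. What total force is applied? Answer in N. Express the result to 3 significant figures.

k_A = Gd⁴/(8D³N_a) = (41.9×10³)(9.3⁴)/(8·53.0³·11) = 23.924 N/mm
Series: 1/k_eq = 1/23.924 + 1/37 + 1/61 = 0.085219; k_eq = 11.734 N/mm
F = k_eq·δ = 11.734·12 = 140.81 N

141 N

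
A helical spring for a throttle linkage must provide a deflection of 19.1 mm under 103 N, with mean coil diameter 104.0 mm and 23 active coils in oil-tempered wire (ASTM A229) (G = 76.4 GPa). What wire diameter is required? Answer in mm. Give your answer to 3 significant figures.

Required rate k = F/δ = 103/19.1 = 5.3927 N/mm
d = (8D³N_a·k / G)^(1/4) = (8·104.0³·23·5.3927 / (76.4×10³))^0.25
  = (14609)^0.25 = 10.9940 mm

11.0 mm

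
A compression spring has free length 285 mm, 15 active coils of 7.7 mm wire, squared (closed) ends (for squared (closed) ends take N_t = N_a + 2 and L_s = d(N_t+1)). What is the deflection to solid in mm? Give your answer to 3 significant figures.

N_t = 17; L_s = 7.7·18 = 138.6 mm
δ_solid = L₀ − L_s = 285 − 138.6 = 146.4 mm

146 mm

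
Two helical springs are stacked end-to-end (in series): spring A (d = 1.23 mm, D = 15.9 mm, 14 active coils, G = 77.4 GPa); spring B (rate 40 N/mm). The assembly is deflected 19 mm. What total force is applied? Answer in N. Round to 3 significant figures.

k_A = Gd⁴/(8D³N_a) = (77.4×10³)(1.23⁴)/(8·15.9³·14) = 0.39351 N/mm
Series: 1/k_eq = 1/0.39351 + 1/40 = 2.5663; k_eq = 0.38967 N/mm
F = k_eq·δ = 0.38967·19 = 7.4038 N

7.40 N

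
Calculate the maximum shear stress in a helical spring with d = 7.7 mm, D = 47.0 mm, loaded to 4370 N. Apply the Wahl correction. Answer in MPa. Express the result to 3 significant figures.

1430 MPa

Spring index C = D/d = 47.0/7.7 = 6.1039
K_W = (4C−1)/(4C−4) + 0.615/C = 23.416/20.416 + 0.1008 = 1.2477
τ₀ = 8FD/(πd³) = 8·4370·47.0/(π·7.7³) = 1.64312e+06/1434.2 = 1145.6 MPa
τ_max = K·τ₀ = 1.2477 × 1145.6 = 1429.4 MPa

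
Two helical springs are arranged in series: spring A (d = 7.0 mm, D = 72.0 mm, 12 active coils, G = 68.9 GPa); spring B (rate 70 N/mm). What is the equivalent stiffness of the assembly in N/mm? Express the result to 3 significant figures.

4.33 N/mm

k_A = Gd⁴/(8D³N_a) = (68.9×10³)(7.0⁴)/(8·72.0³·12) = 4.6168 N/mm
Series: 1/k_eq = 1/4.6168 + 1/70 = 0.23089; k_eq = 4.3312 N/mm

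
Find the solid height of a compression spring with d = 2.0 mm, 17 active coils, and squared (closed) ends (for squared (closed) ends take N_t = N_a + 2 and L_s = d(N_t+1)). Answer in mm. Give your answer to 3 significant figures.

squared (closed) ends: N_t = N_a + 2 = 17 + 2 = 19
L_s = d·(N_t+1) = 2.0 × 20 = 40 mm

40.0 mm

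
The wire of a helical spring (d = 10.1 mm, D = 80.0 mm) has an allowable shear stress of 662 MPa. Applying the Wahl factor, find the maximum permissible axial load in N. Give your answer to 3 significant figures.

C = D/d = 80.0/10.1 = 7.9208
K_W = (4C−1)/(4C−4) + 0.615/C = 30.683/27.683 + 0.0776 = 1.1860
τ_max = K·8FD/(πd³) → F_max = τ_allow·πd³/(8DK)
F_max = 662·π·10.1³/(8·80.0·1.1860) = 2.1428e+06/759.05 = 2822.9 N

2820 N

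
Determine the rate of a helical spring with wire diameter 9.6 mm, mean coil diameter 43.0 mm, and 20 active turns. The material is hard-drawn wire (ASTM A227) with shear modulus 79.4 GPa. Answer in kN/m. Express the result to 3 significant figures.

k = Gd⁴/(8D³N_a) = (79.4×10³ × 9.6⁴) / (8 × 43.0³ × 20)
  = 6.74381e+08 / 1.27211e+07 = 53.013 N/mm

53.0 kN/m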